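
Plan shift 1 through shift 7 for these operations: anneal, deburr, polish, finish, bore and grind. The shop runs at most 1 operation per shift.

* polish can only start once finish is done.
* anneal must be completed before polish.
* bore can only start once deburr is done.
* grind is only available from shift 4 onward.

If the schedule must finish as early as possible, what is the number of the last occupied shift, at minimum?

shift 6

The precedence chain requires at least 2 distinct shifts.
With at most 1 per shift and 6 operations, at least 6 shifts are needed.
grind can't be placed before shift 4, so the schedule must run through at least shift 4.
6 works (last occupied shift: shift 6): for example anneal in shift 1, polish in shift 3, finish in shift 2, deburr in shift 5, bore in shift 6, grind in shift 4.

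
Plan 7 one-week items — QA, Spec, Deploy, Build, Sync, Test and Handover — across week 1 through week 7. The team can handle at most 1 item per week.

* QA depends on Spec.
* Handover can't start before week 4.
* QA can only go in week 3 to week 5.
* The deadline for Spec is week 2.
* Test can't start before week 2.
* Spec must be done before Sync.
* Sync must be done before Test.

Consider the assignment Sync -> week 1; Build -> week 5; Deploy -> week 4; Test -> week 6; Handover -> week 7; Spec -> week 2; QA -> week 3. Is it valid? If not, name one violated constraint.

Invalid. Spec must be done before Sync.

The deadline for Spec is week 2 — holds.
Sync must be done before Test — holds.
Handover can't start before week 4 — holds.
Test can't start before week 2 — holds.
QA can only go in week 3 to week 5 — holds.
QA depends on Spec — holds.
The team can handle at most 1 item per week — holds.
Spec must be done before Sync — violated.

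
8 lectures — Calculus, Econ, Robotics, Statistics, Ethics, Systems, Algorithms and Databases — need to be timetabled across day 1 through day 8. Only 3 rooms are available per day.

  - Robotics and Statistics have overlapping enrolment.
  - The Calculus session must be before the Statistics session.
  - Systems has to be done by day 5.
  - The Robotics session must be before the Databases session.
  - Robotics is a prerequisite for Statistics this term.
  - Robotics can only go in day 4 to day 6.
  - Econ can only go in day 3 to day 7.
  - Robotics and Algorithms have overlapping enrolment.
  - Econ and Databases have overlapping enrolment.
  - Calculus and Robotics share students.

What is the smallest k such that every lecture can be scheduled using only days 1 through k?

5 days

The precedence chain requires at least 2 distinct days.
With at most 3 per day and 8 lectures, at least 3 days are needed.
Propagating the time windows through the other constraints, Statistics can't land before day 5, so the schedule must run through at least day 5.
5 works (last occupied day: day 5): for example Robotics in day 4; Algorithms in day 2; Ethics in day 1; Systems in day 1; Econ in day 3; Statistics in day 5; Calculus in day 1; Databases in day 5.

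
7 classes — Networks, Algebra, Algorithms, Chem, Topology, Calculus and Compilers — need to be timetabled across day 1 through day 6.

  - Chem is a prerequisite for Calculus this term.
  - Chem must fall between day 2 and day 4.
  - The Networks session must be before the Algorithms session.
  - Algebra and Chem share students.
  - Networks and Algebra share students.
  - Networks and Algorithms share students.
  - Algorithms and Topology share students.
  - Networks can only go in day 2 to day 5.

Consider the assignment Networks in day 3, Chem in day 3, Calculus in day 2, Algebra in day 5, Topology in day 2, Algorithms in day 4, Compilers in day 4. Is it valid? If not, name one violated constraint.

Invalid. Chem is a prerequisite for Calculus this term.

Chem must fall between day 2 and day 4 — holds.
Networks and Algebra share students — holds.
Chem is a prerequisite for Calculus this term — violated.
The Networks session must be before the Algorithms session — holds.
Networks and Algorithms share students — holds.
Algebra and Chem share students — holds.
Algorithms and Topology share students — holds.
Networks can only go in day 2 to day 5 — holds.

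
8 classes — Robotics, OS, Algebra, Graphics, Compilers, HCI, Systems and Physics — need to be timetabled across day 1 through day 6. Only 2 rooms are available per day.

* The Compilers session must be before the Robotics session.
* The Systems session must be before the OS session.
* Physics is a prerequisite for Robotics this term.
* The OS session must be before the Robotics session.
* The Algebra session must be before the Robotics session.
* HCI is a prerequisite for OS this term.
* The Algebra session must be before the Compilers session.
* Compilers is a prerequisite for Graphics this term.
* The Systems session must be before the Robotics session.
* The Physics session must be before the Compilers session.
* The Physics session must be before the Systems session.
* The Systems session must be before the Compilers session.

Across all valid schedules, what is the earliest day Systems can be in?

day 2

Precedence pushes Systems to at least day 2; downstream work caps Systems at day 4.
Systems at day 2 is achievable: Algebra=day 1; Compilers=day 3; Systems=day 2; Physics=day 1; Robotics=day 4; Graphics=day 4; HCI=day 2; OS=day 3.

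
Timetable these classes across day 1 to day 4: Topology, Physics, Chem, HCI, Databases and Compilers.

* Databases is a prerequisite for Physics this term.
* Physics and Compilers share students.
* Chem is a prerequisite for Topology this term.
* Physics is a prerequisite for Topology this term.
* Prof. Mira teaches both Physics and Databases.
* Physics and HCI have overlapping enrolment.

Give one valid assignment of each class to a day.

Compilers in day 1, Chem in day 1, Topology in day 3, HCI in day 1, Databases in day 1, Physics in day 2

Checking: Chem(day 1) before Topology(day 3); Physics(day 2) before Topology(day 3); Databases(day 1) before Physics(day 2); Physics(day 2) != HCI(day 1); Physics(day 2) != Databases(day 1); Physics(day 2) != Compilers(day 1).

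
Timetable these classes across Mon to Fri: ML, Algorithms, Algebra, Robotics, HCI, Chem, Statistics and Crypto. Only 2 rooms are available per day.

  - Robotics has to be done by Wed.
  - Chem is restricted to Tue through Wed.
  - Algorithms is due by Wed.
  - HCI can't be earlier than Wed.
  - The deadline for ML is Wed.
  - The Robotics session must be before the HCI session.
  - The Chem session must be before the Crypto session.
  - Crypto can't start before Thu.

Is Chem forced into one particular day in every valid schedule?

Chem can be Tue (e.g. HCI -> Wed; Crypto -> Thu; ML -> Mon; Robotics -> Mon; Statistics -> Thu; Algorithms -> Tue; Algebra -> Wed; Chem -> Tue) or Wed (e.g. ML in Mon; Crypto in Thu; Algorithms in Tue; Robotics in Mon; Algebra in Tue; Chem in Wed; Statistics in Thu; HCI in Wed).

No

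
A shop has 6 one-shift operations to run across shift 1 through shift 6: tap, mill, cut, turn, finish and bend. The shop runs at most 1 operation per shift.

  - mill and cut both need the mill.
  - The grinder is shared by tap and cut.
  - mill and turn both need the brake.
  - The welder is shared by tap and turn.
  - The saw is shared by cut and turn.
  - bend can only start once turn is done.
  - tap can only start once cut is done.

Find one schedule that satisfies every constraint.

turn=shift 3, mill=shift 5, bend=shift 4, cut=shift 1, tap=shift 2, finish=shift 6

Checking: turn(shift 3) before bend(shift 4); cut(shift 1) before tap(shift 2); mill(shift 5) != cut(shift 1); tap(shift 2) != cut(shift 1); mill(shift 5) != turn(shift 3); cut(shift 1) != turn(shift 3); tap(shift 2) != turn(shift 3); max 1 per shift (cap 1).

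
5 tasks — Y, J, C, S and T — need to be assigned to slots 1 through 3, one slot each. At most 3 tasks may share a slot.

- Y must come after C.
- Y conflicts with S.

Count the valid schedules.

51

Splitting on Y: it can be 2 (17), 3 (34). Listing each branch's schedules as (J, C, S, T):
Y=2: (1,1,1,2) (1,1,1,3) (1,1,3,1) (1,1,3,2) (1,1,3,3) (2,1,1,1) (2,1,1,2) (2,1,1,3) (2,1,3,1) (2,1,3,2) (2,1,3,3) (3,1,1,1) (3,1,1,2) (3,1,1,3) (3,1,3,1) (3,1,3,2) (3,1,3,3) — 17.
Y=3: (1,1,1,2) (1,1,1,3) (1,1,2,1) (1,1,2,2) (1,1,2,3) (1,2,1,1) (1,2,1,2) (1,2,1,3) (1,2,2,1) (1,2,2,2) (1,2,2,3) (2,1,1,1) (2,1,1,2) (2,1,1,3) (2,1,2,1) (2,1,2,2) (2,1,2,3) (2,2,1,1) (2,2,1,2) (2,2,1,3) (2,2,2,1) (2,2,2,3) (3,1,1,1) (3,1,1,2) (3,1,1,3) (3,1,2,1) (3,1,2,2) (3,1,2,3) (3,2,1,1) (3,2,1,2) (3,2,1,3) (3,2,2,1) (3,2,2,2) (3,2,2,3) — 34.
Summing: 17 + 34 = 51.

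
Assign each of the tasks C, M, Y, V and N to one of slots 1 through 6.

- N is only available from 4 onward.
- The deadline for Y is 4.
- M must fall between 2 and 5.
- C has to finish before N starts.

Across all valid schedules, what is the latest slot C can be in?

5

Downstream work caps C at 5.
C at 5 is achievable: V=1, M=2, Y=1, N=6, C=5.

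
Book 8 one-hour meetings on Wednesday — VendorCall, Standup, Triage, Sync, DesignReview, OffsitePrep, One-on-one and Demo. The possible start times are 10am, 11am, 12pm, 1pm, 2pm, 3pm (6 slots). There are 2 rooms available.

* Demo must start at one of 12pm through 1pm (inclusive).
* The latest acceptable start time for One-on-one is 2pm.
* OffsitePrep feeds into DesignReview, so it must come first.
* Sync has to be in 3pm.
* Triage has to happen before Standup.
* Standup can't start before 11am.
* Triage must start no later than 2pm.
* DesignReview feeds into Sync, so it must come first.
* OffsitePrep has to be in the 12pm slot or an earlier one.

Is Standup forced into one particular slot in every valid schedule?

Standup can be 11am (e.g. OffsitePrep -> 10am; Sync -> 3pm; DesignReview -> 12pm; Demo -> 12pm; One-on-one -> 11am; Triage -> 10am; Standup -> 11am; VendorCall -> 1pm) or 12pm (e.g. One-on-one -> 11am; Sync -> 3pm; Triage -> 10am; DesignReview -> 11am; OffsitePrep -> 10am; Standup -> 12pm; Demo -> 12pm; VendorCall -> 1pm).

No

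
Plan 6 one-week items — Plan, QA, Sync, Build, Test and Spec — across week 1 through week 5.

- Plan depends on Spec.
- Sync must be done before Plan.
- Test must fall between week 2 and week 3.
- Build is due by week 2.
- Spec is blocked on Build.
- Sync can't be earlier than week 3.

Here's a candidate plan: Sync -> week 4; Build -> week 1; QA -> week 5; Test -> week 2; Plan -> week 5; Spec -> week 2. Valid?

Plan depends on Spec — holds.
Sync must be done before Plan — holds.
Sync can't be earlier than week 3 — holds.
Spec is blocked on Build — holds.
Build is due by week 2 — holds.
Test must fall between week 2 and week 3 — holds.

Yes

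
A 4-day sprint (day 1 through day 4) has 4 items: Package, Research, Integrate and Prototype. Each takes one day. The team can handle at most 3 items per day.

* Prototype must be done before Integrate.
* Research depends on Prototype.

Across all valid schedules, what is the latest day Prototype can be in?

Downstream work caps Prototype at day 3.
Prototype at day 3 is achievable: Prototype -> day 3; Research -> day 4; Package -> day 1; Integrate -> day 4.

day 3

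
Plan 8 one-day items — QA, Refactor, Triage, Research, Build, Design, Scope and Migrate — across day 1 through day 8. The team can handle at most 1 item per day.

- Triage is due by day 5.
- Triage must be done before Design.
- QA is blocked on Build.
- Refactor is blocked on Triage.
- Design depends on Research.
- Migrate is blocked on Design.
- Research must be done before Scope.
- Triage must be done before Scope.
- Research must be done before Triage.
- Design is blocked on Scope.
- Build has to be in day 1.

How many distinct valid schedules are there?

28

Splitting on Refactor: it can be day 4 (4), day 5 (6), day 6 (6), day 7 (6), day 8 (6). Listing each branch's schedules as (QA, Triage, Research, Build, Design, Scope, Migrate) by day number:
Refactor=day 4: (5,3,2,1,7,6,8) (6,3,2,1,7,5,8) (7,3,2,1,6,5,8) (8,3,2,1,6,5,7) — 4.
Refactor=day 5: (2,4,3,1,7,6,8) (3,4,2,1,7,6,8) (4,3,2,1,7,6,8) (6,3,2,1,7,4,8) (7,3,2,1,6,4,8) (8,3,2,1,6,4,7) — 6.
Refactor=day 6: (2,4,3,1,7,5,8) (3,4,2,1,7,5,8) (4,3,2,1,7,5,8) (5,3,2,1,7,4,8) (7,3,2,1,5,4,8) (8,3,2,1,5,4,7) — 6.
Refactor=day 7: (2,4,3,1,6,5,8) (3,4,2,1,6,5,8) (4,3,2,1,6,5,8) (5,3,2,1,6,4,8) (6,3,2,1,5,4,8) (8,3,2,1,5,4,6) — 6.
Refactor=day 8: (2,4,3,1,6,5,7) (3,4,2,1,6,5,7) (4,3,2,1,6,5,7) (5,3,2,1,6,4,7) (6,3,2,1,5,4,7) (7,3,2,1,5,4,6) — 6.
Summing: 4 + 6 + 6 + 6 + 6 = 28.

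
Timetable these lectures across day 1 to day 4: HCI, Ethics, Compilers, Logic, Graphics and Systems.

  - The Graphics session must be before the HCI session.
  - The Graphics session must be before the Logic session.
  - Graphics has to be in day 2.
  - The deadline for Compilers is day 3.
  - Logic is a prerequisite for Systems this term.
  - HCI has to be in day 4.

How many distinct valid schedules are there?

Splitting on Ethics: it can be day 1 (3), day 2 (3), day 3 (3), day 4 (3). Listing each branch's schedules as (HCI, Compilers, Logic, Graphics, Systems) by day number:
Ethics=day 1: (4,1,3,2,4) (4,2,3,2,4) (4,3,3,2,4) — 3.
Ethics=day 2: (4,1,3,2,4) (4,2,3,2,4) (4,3,3,2,4) — 3.
Ethics=day 3: (4,1,3,2,4) (4,2,3,2,4) (4,3,3,2,4) — 3.
Ethics=day 4: (4,1,3,2,4) (4,2,3,2,4) (4,3,3,2,4) — 3.
Summing: 3 + 3 + 3 + 3 = 12.

12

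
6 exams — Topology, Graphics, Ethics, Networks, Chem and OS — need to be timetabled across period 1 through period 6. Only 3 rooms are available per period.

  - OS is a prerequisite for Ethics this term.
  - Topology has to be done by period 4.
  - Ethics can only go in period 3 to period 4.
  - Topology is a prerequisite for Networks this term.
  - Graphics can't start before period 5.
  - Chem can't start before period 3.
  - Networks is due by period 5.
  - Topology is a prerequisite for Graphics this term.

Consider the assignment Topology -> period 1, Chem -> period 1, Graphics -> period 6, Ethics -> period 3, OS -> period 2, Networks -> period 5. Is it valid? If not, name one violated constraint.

Topology has to be done by period 4 — holds.
Chem can't start before period 3 — violated.
Ethics can only go in period 3 to period 4 — holds.
Graphics can't start before period 5 — holds.
OS is a prerequisite for Ethics this term — holds.
Networks is due by period 5 — holds.
Topology is a prerequisite for Networks this term — holds.
Only 3 rooms are available per period — holds.
Topology is a prerequisite for Graphics this term — holds.

No. Chem can't start before period 3 is not satisfied.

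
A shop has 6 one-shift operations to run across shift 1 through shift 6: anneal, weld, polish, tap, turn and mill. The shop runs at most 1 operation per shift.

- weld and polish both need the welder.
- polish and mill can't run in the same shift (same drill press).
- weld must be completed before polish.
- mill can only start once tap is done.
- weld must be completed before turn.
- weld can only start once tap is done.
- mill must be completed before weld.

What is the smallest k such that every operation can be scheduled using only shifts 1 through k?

The precedence chain requires at least 4 distinct shifts.
With at most 1 per shift and 6 operations, at least 6 shifts are needed.
6 works (last occupied shift: shift 6): for example tap in shift 1; mill in shift 2; weld in shift 3; turn in shift 5; polish in shift 4; anneal in shift 6.

6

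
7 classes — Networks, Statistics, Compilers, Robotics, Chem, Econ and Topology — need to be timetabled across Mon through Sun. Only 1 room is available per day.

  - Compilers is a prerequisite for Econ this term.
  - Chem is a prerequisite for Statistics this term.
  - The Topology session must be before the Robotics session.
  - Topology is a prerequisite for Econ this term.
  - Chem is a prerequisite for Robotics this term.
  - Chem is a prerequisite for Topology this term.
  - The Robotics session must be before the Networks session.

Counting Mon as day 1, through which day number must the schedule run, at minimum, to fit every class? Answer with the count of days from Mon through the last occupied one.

7

The precedence chain requires at least 4 distinct days.
With at most 1 per day and 7 classes, at least 7 days are needed.
7 works (last occupied day: Sun): for example Robotics=Wed, Networks=Sat, Econ=Fri, Topology=Tue, Statistics=Sun, Chem=Mon, Compilers=Thu.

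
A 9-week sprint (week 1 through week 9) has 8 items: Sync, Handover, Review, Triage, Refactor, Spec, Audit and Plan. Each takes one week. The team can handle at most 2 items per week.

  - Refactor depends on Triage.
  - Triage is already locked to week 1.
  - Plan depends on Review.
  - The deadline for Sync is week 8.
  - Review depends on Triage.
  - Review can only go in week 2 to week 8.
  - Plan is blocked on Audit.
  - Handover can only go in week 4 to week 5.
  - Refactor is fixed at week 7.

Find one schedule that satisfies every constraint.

Plan=week 3; Refactor=week 7; Spec=week 3; Sync=week 1; Triage=week 1; Review=week 2; Handover=week 4; Audit=week 2

Checking: Review(week 2) before Plan(week 3); Triage(week 1) before Review(week 2); Triage(week 1) before Refactor(week 7); Audit(week 2) before Plan(week 3); Sync=week 1 in [week 1,week 8]; Review=week 2 in [week 2,week 8]; Handover=week 4 in [week 4,week 5]; Refactor=week 7 in [week 7,week 7]; Triage=week 1 in [week 1,week 1]; max 2 per week (cap 2).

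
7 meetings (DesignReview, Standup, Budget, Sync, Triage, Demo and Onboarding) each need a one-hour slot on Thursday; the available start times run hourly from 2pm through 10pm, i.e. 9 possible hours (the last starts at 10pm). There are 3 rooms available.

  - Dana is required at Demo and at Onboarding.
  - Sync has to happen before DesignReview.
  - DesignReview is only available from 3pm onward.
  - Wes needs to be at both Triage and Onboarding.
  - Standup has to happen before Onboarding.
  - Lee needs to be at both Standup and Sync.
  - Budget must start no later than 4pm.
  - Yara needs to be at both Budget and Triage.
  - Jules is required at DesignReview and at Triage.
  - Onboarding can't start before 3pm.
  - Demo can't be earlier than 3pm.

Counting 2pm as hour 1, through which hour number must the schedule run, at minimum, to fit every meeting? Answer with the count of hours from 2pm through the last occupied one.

The precedence chain requires at least 2 distinct hours.
With at most 3 per hour and 7 meetings, at least 3 hours are needed.
3 works (last occupied hour: 4pm): for example Budget=4pm, Onboarding=4pm, Triage=2pm, DesignReview=3pm, Demo=3pm, Standup=3pm, Sync=2pm.

3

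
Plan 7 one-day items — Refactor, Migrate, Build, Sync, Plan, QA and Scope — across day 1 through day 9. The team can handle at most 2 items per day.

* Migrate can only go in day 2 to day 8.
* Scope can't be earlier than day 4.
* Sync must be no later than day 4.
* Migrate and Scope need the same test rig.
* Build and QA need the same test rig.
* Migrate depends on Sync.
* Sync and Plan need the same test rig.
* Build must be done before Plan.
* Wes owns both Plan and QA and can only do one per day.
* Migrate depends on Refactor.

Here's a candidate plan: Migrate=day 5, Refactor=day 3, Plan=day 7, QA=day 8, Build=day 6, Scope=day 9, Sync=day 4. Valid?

Scope can't be earlier than day 4 — holds.
Build must be done before Plan — holds.
Migrate depends on Refactor — holds.
Build and QA need the same test rig — holds.
Migrate depends on Sync — holds.
Sync and Plan need the same test rig — holds.
The team can handle at most 2 items per day — holds.
Migrate and Scope need the same test rig — holds.
Wes owns both Plan and QA and can only do one per day — holds.
Migrate can only go in day 2 to day 8 — holds.
Sync must be no later than day 4 — holds.

Yes, all constraints hold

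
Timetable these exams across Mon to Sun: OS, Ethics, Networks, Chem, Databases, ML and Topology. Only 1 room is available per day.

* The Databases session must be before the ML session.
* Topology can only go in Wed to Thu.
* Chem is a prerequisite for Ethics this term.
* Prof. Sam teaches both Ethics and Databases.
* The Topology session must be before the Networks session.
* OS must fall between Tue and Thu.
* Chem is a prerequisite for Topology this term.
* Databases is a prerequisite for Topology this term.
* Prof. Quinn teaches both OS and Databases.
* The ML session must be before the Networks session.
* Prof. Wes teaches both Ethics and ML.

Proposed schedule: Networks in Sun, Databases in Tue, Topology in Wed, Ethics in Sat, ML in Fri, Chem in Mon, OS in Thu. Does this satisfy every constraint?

Only 1 room is available per day — holds.
Prof. Quinn teaches both OS and Databases — holds.
Chem is a prerequisite for Ethics this term — holds.
The Databases session must be before the ML session — holds.
Chem is a prerequisite for Topology this term — holds.
Prof. Wes teaches both Ethics and ML — holds.
Databases is a prerequisite for Topology this term — holds.
The ML session must be before the Networks session — holds.
Prof. Sam teaches both Ethics and Databases — holds.
The Topology session must be before the Networks session — holds.
OS must fall between Tue and Thu — holds.
Topology can only go in Wed to Thu — holds.

Valid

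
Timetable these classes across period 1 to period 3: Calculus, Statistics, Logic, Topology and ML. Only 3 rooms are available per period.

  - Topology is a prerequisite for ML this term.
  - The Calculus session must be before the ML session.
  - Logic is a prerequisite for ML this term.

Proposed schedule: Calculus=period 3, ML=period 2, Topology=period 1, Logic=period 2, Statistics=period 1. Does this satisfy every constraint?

No — it violates: The Calculus session must be before the ML session

Topology is a prerequisite for ML this term — holds.
The Calculus session must be before the ML session — violated.
Logic is a prerequisite for ML this term — violated.
Only 3 rooms are available per period — holds.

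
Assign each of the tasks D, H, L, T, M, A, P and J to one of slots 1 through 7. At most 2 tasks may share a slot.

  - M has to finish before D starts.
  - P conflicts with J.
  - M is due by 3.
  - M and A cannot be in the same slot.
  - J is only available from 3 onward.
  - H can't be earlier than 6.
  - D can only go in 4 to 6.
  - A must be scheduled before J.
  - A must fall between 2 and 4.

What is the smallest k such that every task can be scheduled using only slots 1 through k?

The precedence chain requires at least 2 distinct slots.
With at most 2 per slot and 8 tasks, at least 4 slots are needed.
H can't be placed before 6, so the schedule must run through at least slot 6.
6 works (last occupied slot: 6): for example A in 2; D in 4; P in 4; M in 1; T in 2; H in 6; J in 3; L in 1.

6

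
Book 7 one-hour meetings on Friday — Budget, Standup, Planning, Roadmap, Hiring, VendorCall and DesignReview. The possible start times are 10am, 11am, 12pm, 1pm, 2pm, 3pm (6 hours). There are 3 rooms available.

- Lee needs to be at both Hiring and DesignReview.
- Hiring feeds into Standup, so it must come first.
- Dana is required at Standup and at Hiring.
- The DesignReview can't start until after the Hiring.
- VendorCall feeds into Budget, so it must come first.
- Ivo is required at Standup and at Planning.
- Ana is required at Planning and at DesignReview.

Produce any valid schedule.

Roadmap -> 12pm; Hiring -> 10am; Standup -> 11am; Budget -> 11am; VendorCall -> 10am; DesignReview -> 11am; Planning -> 10am

Checking: Hiring(10am) before Standup(11am); VendorCall(10am) before Budget(11am); Hiring(10am) before DesignReview(11am); Standup(11am) != Hiring(10am); Hiring(10am) != DesignReview(11am); Standup(11am) != Planning(10am); Planning(10am) != DesignReview(11am); max 3 per hour (cap 3).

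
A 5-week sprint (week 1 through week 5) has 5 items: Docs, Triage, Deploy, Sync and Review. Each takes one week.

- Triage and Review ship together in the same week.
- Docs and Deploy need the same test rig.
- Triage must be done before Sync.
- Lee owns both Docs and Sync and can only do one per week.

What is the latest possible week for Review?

Review must be in the same week as Triage, which can't be after week 4, so Review is at most week 4.
Review at week 4 is achievable: Triage in week 4, Sync in week 5, Deploy in week 2, Docs in week 1, Review in week 4.

week 4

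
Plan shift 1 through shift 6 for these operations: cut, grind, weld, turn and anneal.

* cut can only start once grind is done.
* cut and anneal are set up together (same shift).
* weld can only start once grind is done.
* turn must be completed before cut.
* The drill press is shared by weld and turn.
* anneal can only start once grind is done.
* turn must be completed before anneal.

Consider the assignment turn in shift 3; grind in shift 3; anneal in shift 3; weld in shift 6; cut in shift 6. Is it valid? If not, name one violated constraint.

No — it violates: cut and anneal are set up together (same shift)

turn must be completed before anneal — violated.
turn must be completed before cut — holds.
anneal can only start once grind is done — violated.
The drill press is shared by weld and turn — holds.
cut can only start once grind is done — holds.
weld can only start once grind is done — holds.
cut and anneal are set up together (same shift) — violated.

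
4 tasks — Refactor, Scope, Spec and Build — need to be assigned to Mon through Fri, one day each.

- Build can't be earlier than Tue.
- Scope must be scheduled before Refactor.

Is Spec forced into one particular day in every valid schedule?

No

Spec can be Mon (e.g. Spec -> Mon; Build -> Tue; Scope -> Mon; Refactor -> Tue) or Tue (e.g. Spec -> Tue, Build -> Tue, Refactor -> Tue, Scope -> Mon).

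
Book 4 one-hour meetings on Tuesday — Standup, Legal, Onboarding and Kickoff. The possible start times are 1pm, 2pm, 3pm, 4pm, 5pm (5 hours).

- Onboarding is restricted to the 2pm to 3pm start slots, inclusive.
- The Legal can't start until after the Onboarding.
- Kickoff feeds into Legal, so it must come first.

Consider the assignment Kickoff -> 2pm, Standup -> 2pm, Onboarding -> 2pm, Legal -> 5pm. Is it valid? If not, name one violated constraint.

Yes

Kickoff feeds into Legal, so it must come first — holds.
Onboarding is restricted to the 2pm to 3pm start slots, inclusive — holds.
The Legal can't start until after the Onboarding — holds.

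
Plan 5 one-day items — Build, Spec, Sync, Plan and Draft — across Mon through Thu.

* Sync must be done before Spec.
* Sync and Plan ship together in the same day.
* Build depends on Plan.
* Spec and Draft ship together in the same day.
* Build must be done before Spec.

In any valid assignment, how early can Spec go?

Wed

Precedence pushes Spec to at least Wed.
Spec at Wed is achievable: Draft in Wed, Sync in Mon, Spec in Wed, Plan in Mon, Build in Tue.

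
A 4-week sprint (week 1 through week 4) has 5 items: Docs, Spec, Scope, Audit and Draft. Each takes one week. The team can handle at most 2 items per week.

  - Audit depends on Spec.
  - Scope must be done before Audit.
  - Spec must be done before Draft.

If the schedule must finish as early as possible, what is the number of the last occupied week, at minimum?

week 3

The precedence chain requires at least 2 distinct weeks.
With at most 2 per week and 5 work items, at least 3 weeks are needed.
3 works (last occupied week: week 3): for example Audit in week 2; Scope in week 1; Draft in week 2; Docs in week 3; Spec in week 1.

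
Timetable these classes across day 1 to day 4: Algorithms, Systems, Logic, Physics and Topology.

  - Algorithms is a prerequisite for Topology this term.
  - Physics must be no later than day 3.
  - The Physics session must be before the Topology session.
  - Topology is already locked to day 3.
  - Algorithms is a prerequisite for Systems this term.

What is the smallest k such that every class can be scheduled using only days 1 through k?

3 days

The precedence chain requires at least 2 distinct days.
Topology can't be placed before day 3, so the schedule must run through at least day 3.
3 works (last occupied day: day 3): for example Topology -> day 3; Logic -> day 1; Algorithms -> day 1; Systems -> day 2; Physics -> day 1.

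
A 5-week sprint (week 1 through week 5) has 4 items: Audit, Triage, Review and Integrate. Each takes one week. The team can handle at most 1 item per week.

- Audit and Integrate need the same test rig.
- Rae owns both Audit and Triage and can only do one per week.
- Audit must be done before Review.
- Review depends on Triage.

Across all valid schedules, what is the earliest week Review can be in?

Precedence pushes Review to at least week 2.
Review at week 3 is achievable: Integrate -> week 4; Triage -> week 2; Review -> week 3; Audit -> week 1.
Nothing earlier works — the conflict and capacity constraints rule out every week before week 3.

week 3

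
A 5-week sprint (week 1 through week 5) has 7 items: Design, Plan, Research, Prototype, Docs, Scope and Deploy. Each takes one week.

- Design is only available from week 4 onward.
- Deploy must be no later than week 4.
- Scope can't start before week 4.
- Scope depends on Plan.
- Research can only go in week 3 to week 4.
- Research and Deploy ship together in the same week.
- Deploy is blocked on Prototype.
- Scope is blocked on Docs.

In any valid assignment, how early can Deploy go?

Deploy must be in the same week as Research, which can't be before week 3, so Deploy is at least week 3; Deploy's own window allows nothing later than week 4.
Deploy at week 3 is achievable: Prototype in week 1; Docs in week 1; Research in week 3; Plan in week 1; Scope in week 4; Deploy in week 3; Design in week 4.

week 3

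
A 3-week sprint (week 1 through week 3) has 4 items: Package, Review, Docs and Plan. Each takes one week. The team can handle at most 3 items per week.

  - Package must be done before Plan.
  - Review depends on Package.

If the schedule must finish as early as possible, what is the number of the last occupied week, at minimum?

week 2

The precedence chain requires at least 2 distinct weeks.
With at most 3 per week and 4 tasks, at least 2 weeks are needed.
2 works (last occupied week: week 2): for example Plan=week 2, Review=week 2, Package=week 1, Docs=week 1.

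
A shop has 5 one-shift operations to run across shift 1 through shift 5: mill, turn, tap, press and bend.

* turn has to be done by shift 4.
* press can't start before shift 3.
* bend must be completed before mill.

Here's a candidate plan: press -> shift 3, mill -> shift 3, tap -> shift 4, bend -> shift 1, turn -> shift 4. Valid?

Valid

bend must be completed before mill — holds.
turn has to be done by shift 4 — holds.
press can't start before shift 3 — holds.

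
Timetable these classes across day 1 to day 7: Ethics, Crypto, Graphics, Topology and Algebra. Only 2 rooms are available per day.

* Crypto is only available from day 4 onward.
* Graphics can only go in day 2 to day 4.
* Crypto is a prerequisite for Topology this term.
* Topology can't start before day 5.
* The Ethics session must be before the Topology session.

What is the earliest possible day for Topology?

Topology is available from day 5.
Topology at day 5 is achievable: Crypto -> day 4; Algebra -> day 1; Ethics -> day 1; Topology -> day 5; Graphics -> day 2.

day 5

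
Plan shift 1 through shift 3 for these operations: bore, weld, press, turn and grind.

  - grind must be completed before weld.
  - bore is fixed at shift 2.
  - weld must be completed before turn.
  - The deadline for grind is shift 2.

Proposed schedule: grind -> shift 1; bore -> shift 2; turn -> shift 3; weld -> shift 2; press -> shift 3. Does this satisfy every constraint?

Yes, all constraints hold

bore is fixed at shift 2 — holds.
grind must be completed before weld — holds.
weld must be completed before turn — holds.
The deadline for grind is shift 2 — holds.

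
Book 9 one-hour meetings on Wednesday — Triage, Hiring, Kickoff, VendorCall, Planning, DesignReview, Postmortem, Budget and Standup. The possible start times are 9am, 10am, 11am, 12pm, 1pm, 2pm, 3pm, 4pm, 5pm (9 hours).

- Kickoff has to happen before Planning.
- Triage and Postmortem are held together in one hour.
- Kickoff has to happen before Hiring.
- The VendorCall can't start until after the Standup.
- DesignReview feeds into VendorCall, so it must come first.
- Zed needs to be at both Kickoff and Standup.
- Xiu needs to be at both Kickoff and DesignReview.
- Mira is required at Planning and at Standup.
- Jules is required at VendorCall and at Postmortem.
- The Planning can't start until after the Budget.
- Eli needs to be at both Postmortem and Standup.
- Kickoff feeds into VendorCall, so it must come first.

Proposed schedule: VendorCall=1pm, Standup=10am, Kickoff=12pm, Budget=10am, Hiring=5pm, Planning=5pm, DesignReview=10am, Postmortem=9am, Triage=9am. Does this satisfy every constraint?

The VendorCall can't start until after the Standup — holds.
Zed needs to be at both Kickoff and Standup — holds.
DesignReview feeds into VendorCall, so it must come first — holds.
Eli needs to be at both Postmortem and Standup — holds.
Triage and Postmortem are held together in one hour — holds.
Kickoff has to happen before Planning — holds.
Xiu needs to be at both Kickoff and DesignReview — holds.
Kickoff has to happen before Hiring — holds.
The Planning can't start until after the Budget — holds.
Jules is required at VendorCall and at Postmortem — holds.
Kickoff feeds into VendorCall, so it must come first — holds.
Mira is required at Planning and at Standup — holds.

Yes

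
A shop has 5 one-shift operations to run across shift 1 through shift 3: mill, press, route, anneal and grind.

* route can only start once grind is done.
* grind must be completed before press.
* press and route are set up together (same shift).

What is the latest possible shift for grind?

shift 2

Downstream work caps grind at shift 2.
grind at shift 2 is achievable: mill=shift 1, route=shift 3, press=shift 3, grind=shift 2, anneal=shift 1.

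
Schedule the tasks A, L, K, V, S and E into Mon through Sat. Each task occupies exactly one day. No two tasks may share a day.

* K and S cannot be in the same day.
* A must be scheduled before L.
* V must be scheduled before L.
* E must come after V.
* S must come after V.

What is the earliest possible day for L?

Wed

Precedence pushes L to at least Tue.
L at Wed is achievable: K=Sat, V=Mon, E=Fri, L=Wed, A=Tue, S=Thu.
Nothing earlier works — the conflict and capacity constraints rule out every day before Wed.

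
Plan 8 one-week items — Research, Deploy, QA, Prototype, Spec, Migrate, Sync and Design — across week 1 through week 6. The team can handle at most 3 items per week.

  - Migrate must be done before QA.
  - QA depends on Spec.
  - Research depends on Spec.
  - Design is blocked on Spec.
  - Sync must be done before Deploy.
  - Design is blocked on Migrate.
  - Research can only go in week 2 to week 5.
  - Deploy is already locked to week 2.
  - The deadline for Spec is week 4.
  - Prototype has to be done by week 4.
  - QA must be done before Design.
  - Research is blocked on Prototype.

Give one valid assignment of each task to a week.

Sync in week 1, Spec in week 1, QA in week 3, Migrate in week 2, Deploy in week 2, Research in week 2, Prototype in week 1, Design in week 4

Checking: Migrate(week 2) before QA(week 3); Prototype(week 1) before Research(week 2); QA(week 3) before Design(week 4); Migrate(week 2) before Design(week 4); Spec(week 1) before QA(week 3); Spec(week 1) before Research(week 2); Spec(week 1) before Design(week 4); Sync(week 1) before Deploy(week 2); Prototype=week 1 in [week 1,week 4]; Deploy=week 2 in [week 2,week 2]; Research=week 2 in [week 2,week 5]; Spec=week 1 in [week 1,week 4]; max 3 per week (cap 3).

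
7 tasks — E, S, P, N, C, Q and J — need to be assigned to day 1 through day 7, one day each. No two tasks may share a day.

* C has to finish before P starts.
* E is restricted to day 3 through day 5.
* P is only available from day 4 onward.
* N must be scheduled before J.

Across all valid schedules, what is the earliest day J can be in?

day 2

Precedence pushes J to at least day 2.
J at day 2 is achievable: N in day 1; J in day 2; S in day 6; P in day 5; C in day 4; Q in day 7; E in day 3.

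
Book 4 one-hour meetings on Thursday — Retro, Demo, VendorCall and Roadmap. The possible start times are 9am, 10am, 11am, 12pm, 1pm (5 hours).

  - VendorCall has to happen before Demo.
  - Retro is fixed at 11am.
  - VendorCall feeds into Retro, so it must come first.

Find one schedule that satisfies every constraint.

Roadmap in 9am, Demo in 10am, Retro in 11am, VendorCall in 9am

Checking: VendorCall(9am) before Retro(11am); VendorCall(9am) before Demo(10am); Retro=11am in [11am,11am].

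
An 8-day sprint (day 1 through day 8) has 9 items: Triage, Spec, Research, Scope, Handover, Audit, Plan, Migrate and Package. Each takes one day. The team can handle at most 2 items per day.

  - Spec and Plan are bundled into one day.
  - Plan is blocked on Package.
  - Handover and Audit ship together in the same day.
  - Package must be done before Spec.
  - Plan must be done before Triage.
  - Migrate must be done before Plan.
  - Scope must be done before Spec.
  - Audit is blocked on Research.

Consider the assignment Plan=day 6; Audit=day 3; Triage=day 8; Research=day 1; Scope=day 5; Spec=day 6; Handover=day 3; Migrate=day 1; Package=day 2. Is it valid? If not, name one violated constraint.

Yes

Spec and Plan are bundled into one day — holds.
Plan is blocked on Package — holds.
The team can handle at most 2 items per day — holds.
Audit is blocked on Research — holds.
Package must be done before Spec — holds.
Scope must be done before Spec — holds.
Plan must be done before Triage — holds.
Migrate must be done before Plan — holds.
Handover and Audit ship together in the same day — holds.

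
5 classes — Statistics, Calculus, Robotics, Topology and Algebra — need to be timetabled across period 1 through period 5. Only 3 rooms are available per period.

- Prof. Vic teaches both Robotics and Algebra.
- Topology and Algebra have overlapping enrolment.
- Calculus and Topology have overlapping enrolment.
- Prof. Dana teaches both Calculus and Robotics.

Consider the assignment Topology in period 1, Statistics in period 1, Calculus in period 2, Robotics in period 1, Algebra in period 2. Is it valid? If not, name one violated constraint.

Prof. Dana teaches both Calculus and Robotics — holds.
Topology and Algebra have overlapping enrolment — holds.
Calculus and Topology have overlapping enrolment — holds.
Prof. Vic teaches both Robotics and Algebra — holds.
Only 3 rooms are available per period — holds.

Valid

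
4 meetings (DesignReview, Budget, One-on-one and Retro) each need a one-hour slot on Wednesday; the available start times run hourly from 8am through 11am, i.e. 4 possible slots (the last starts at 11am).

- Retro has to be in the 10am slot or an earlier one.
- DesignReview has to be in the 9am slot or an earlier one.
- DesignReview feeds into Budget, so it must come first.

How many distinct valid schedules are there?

60

Splitting on DesignReview: it can be 8am (36), 9am (24). Listing each branch's schedules as (Budget, One-on-one, Retro):
DesignReview=8am: (9am,8am,8am) (9am,8am,9am) (9am,8am,10am) (9am,9am,8am) (9am,9am,9am) (9am,9am,10am) (9am,10am,8am) (9am,10am,9am) (9am,10am,10am) (9am,11am,8am) (9am,11am,9am) (9am,11am,10am) (10am,8am,8am) (10am,8am,9am) (10am,8am,10am) (10am,9am,8am) (10am,9am,9am) (10am,9am,10am) (10am,10am,8am) (10am,10am,9am) (10am,10am,10am) (10am,11am,8am) (10am,11am,9am) (10am,11am,10am) (11am,8am,8am) (11am,8am,9am) (11am,8am,10am) (11am,9am,8am) (11am,9am,9am) (11am,9am,10am) (11am,10am,8am) (11am,10am,9am) (11am,10am,10am) (11am,11am,8am) (11am,11am,9am) (11am,11am,10am) — 36.
DesignReview=9am: (10am,8am,8am) (10am,8am,9am) (10am,8am,10am) (10am,9am,8am) (10am,9am,9am) (10am,9am,10am) (10am,10am,8am) (10am,10am,9am) (10am,10am,10am) (10am,11am,8am) (10am,11am,9am) (10am,11am,10am) (11am,8am,8am) (11am,8am,9am) (11am,8am,10am) (11am,9am,8am) (11am,9am,9am) (11am,9am,10am) (11am,10am,8am) (11am,10am,9am) (11am,10am,10am) (11am,11am,8am) (11am,11am,9am) (11am,11am,10am) — 24.
Summing: 36 + 24 = 60.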